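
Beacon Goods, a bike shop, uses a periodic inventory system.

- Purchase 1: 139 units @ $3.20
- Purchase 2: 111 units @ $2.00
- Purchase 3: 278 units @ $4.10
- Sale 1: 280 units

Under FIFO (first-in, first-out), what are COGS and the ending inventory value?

COGS = $789.80; ending inventory = $1,016.80

Sale 1 (280) [FIFO — oldest first]: 139 @ $3.20 + 111 @ $2.00 + 30 @ $4.10 = $789.80
Ending inventory: 248 @ $4.10 = $1,016.80
Check: goods available $1,806.60 = COGS $789.80 + ending $1,016.80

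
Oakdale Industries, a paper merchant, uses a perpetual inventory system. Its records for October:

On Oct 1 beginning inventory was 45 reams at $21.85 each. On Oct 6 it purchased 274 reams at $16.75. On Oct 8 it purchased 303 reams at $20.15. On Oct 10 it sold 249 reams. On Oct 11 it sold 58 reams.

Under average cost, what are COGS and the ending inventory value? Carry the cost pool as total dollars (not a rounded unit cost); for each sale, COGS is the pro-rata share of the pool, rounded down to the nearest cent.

After Oct 1: 45 on hand, pool $983.25 (≈ $21.8500 each)
After Oct 6: 319 on hand, pool $5,572.75 (≈ $17.4694 each)
After Oct 8: 622 on hand, pool $11,678.20 (≈ $18.7752 each)
Oct 10, sell 249: 249/622 × $11,678.20 → $4,675.03
Oct 11, sell 58: 58/373 × $7,003.17 → $1,088.96
Total COGS = $4,675.03 + $1,088.96 = $5,763.99
Ending inventory (cost pool remaining) = $5,914.21

COGS = $5,763.99; ending inventory = $5,914.21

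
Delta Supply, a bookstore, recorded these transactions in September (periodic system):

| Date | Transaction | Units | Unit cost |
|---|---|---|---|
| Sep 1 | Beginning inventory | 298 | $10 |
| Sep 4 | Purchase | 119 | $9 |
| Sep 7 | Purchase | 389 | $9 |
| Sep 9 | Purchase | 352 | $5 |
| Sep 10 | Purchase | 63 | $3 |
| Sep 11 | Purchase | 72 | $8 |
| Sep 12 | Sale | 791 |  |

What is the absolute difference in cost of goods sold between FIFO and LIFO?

$2,156

FIFO COGS: 298 @ $10 + 119 @ $9 + 374 @ $9 = $7,417
LIFO COGS: 72 @ $8 + 63 @ $3 + 352 @ $5 + 304 @ $9 = $5,261
Difference = |$7,417 − $5,261| = $2,156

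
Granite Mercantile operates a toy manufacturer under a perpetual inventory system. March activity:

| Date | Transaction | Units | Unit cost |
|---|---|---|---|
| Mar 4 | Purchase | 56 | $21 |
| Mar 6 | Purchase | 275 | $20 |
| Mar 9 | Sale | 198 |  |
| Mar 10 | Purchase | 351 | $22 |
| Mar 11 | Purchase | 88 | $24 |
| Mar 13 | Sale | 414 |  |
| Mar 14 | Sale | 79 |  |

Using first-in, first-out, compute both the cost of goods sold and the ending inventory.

Mar 9, 198 sold [FIFO — oldest first]: 56 @ $21 + 142 @ $20 = $4,016
Mar 13, 414 sold [FIFO — oldest first]: 133 @ $20 + 281 @ $22 = $8,842
Mar 14, 79 sold [FIFO — oldest first]: 70 @ $22 + 9 @ $24 = $1,756
Total COGS = $4,016 + $8,842 + $1,756 = $14,614
Ending inventory: 79 @ $24 = $1,896
Check: goods available $16,510 = COGS $14,614 + ending $1,896

COGS = $14,614; ending inventory = $1,896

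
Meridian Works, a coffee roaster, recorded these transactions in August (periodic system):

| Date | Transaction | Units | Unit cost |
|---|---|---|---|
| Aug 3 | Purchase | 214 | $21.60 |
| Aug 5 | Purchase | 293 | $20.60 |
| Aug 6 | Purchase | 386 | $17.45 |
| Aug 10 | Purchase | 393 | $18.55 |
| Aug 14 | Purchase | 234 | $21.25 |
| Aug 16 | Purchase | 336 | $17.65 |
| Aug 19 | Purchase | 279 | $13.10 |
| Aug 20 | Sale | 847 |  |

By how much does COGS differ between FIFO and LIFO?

FIFO COGS: 214 @ $21.60 + 293 @ $20.60 + 340 @ $17.45 = $16,591.20
LIFO COGS: 279 @ $13.10 + 336 @ $17.65 + 232 @ $21.25 = $14,515.30
Difference = |$16,591.20 − $14,515.30| = $2,075.90

$2,075.90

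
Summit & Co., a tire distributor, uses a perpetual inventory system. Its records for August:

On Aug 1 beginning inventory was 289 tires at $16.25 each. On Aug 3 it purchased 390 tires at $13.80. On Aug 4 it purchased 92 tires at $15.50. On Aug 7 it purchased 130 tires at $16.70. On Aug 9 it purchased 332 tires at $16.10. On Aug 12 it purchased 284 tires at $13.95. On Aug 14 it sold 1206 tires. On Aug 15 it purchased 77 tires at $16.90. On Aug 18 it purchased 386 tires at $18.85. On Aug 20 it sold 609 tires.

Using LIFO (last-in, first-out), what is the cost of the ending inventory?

Ending inventory = $2,681.25

Aug 14, 1206 sold [LIFO — newest first]: 284 @ $13.95 + 332 @ $16.10 + 130 @ $16.70 + 92 @ $15.50 + 368 @ $13.80 = $17,982.40
Aug 20, 609 sold [LIFO — newest first]: 386 @ $18.85 + 77 @ $16.90 + 22 @ $13.80 + 124 @ $16.25 = $10,896.00
Total COGS = $17,982.40 + $10,896.00 = $28,878.40
Ending inventory: 165 @ $16.25 = $2,681.25
Check: goods available $31,559.65 = COGS $28,878.40 + ending $2,681.25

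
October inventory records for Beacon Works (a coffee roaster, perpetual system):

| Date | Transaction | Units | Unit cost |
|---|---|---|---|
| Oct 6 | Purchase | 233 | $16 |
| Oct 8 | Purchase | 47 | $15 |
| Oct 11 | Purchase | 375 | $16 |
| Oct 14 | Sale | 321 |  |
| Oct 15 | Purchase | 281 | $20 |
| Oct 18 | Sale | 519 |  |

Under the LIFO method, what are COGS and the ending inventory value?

Oct 14, 321 sold [LIFO — newest first]: 321 @ $16 = $5,136
Oct 18, 519 sold [LIFO — newest first]: 281 @ $20 + 54 @ $16 + 47 @ $15 + 137 @ $16 = $9,381
Total COGS = $5,136 + $9,381 = $14,517
Ending inventory: 96 @ $16 = $1,536

COGS = $14,517; ending inventory = $1,536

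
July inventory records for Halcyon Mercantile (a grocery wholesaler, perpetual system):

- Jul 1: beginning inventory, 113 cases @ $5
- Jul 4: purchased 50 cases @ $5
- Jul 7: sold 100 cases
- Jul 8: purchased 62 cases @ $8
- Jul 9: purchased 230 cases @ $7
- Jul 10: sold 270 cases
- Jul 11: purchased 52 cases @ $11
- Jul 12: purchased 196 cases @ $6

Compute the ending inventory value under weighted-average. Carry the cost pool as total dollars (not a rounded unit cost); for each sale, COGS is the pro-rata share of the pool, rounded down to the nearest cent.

After Jul 1: 113 on hand, pool $565.00 (≈ $5.0000 each)
After Jul 4: 163 on hand, pool $815.00 (≈ $5.0000 each)
Jul 7, sell 100: 100/163 × $815.00 → $500.00
After Jul 8: 125 on hand, pool $811.00 (≈ $6.4880 each)
After Jul 9: 355 on hand, pool $2,421.00 (≈ $6.8197 each)
Jul 10, sell 270: 270/355 × $2,421.00 → $1,841.32
After Jul 11: 137 on hand, pool $1,151.68 (≈ $8.4064 each)
After Jul 12: 333 on hand, pool $2,327.68 (≈ $6.9900 each)
Total COGS = $500.00 + $1,841.32 = $2,341.32
Ending inventory (cost pool remaining) = $2,327.68

Ending inventory = $2,327.68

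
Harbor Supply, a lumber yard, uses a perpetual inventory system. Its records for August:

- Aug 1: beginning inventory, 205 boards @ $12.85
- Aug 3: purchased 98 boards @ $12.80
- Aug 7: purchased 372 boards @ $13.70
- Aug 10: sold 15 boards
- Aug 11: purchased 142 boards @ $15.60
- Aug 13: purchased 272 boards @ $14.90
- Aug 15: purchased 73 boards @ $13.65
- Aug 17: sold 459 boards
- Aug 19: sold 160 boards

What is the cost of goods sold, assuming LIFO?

Aug 10, 15 sold [LIFO — newest first]: 15 @ $13.70 = $205.50
Aug 17, 459 sold [LIFO — newest first]: 73 @ $13.65 + 272 @ $14.90 + 114 @ $15.60 = $6,827.65
Aug 19, 160 sold [LIFO — newest first]: 28 @ $15.60 + 132 @ $13.70 = $2,245.20
Total COGS = $205.50 + $6,827.65 + $2,245.20 = $9,278.35
Ending inventory: 205 @ $12.85 + 98 @ $12.80 + 225 @ $13.70 = $6,971.15

COGS = $9,278.35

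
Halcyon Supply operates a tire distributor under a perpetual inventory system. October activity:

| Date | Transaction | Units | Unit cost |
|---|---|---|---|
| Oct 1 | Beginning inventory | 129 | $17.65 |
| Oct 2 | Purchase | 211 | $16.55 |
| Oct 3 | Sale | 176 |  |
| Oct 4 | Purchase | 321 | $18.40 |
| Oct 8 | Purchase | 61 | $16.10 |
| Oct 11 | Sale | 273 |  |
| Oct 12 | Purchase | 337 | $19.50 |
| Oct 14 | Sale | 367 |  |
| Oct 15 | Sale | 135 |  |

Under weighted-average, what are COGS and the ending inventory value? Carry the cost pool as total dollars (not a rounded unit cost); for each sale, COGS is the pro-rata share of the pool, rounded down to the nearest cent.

COGS = $17,209.28; ending inventory = $2,019.62

After Oct 1: 129 on hand, pool $2,276.85 (≈ $17.6500 each)
After Oct 2: 340 on hand, pool $5,768.90 (≈ $16.9674 each)
Oct 3, sell 176: 176/340 × $5,768.90 → $2,986.25
After Oct 4: 485 on hand, pool $8,689.05 (≈ $17.9156 each)
After Oct 8: 546 on hand, pool $9,671.15 (≈ $17.7127 each)
Oct 11, sell 273: 273/546 × $9,671.15 → $4,835.57
After Oct 12: 610 on hand, pool $11,407.08 (≈ $18.7001 each)
Oct 14, sell 367: 367/610 × $11,407.08 → $6,862.94
Oct 15, sell 135: 135/243 × $4,544.14 → $2,524.52
Total COGS = $2,986.25 + $4,835.57 + $6,862.94 + $2,524.52 = $17,209.28
Ending inventory (cost pool remaining) = $2,019.62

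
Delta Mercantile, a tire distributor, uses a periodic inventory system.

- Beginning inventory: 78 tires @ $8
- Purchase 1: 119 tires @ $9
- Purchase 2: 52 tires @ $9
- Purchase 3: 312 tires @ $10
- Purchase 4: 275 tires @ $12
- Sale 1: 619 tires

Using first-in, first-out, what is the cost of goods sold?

COGS = $5,979

Sale 1 (619) [FIFO — oldest first]: 78 @ $8 + 119 @ $9 + 52 @ $9 + 312 @ $10 + 58 @ $12 = $5,979
Ending inventory: 217 @ $12 = $2,604
Check: goods available $8,583 = COGS $5,979 + ending $2,604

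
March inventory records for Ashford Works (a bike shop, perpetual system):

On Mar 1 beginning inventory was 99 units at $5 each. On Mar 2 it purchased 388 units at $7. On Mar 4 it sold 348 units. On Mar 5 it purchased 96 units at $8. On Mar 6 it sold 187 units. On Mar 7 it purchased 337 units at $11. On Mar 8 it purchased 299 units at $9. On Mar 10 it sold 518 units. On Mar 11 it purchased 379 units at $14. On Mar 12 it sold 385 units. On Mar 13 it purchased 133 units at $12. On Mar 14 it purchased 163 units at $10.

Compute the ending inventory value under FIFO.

Ending inventory = $5,466

Mar 4, 348 sold [FIFO — oldest first]: 99 @ $5 + 249 @ $7 = $2,238
Mar 6, 187 sold [FIFO — oldest first]: 139 @ $7 + 48 @ $8 = $1,357
Mar 10, 518 sold [FIFO — oldest first]: 48 @ $8 + 337 @ $11 + 133 @ $9 = $5,288
Mar 12, 385 sold [FIFO — oldest first]: 166 @ $9 + 219 @ $14 = $4,560
Total COGS = $2,238 + $1,357 + $5,288 + $4,560 = $13,443
Ending inventory: 160 @ $14 + 133 @ $12 + 163 @ $10 = $5,466
Check: goods available $18,909 = COGS $13,443 + ending $5,466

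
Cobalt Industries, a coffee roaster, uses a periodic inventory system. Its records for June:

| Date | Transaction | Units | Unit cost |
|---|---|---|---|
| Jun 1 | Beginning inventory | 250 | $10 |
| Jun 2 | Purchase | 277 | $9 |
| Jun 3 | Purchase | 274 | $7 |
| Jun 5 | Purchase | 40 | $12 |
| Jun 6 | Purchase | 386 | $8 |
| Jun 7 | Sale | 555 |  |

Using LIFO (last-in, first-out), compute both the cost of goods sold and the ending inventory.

Jun 7, 555 sold [LIFO — newest first]: 386 @ $8 + 40 @ $12 + 129 @ $7 = $4,471
Ending inventory: 250 @ $10 + 277 @ $9 + 145 @ $7 = $6,008
Check: goods available $10,479 = COGS $4,471 + ending $6,008

COGS = $4,471; ending inventory = $6,008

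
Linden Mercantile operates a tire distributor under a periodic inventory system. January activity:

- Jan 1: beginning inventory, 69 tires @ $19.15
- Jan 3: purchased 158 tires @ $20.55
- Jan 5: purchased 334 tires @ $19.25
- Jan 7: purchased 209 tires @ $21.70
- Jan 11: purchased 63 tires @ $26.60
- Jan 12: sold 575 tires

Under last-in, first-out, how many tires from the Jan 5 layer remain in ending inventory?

Jan 12, 575 sold [LIFO — newest first]: 63 @ $26.60 + 209 @ $21.70 + 303 @ $19.25 = $12,043.85
Ending inventory: 69 @ $19.15 + 158 @ $20.55 + 31 @ $19.25 = $5,165.00

31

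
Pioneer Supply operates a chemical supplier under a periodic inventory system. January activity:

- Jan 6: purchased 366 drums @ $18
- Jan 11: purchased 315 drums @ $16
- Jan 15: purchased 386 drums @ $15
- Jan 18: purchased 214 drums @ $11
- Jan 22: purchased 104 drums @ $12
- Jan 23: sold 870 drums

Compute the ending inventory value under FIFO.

Jan 23, 870 sold [FIFO — oldest first]: 366 @ $18 + 315 @ $16 + 189 @ $15 = $14,463
Ending inventory: 197 @ $15 + 214 @ $11 + 104 @ $12 = $6,557

Ending inventory = $6,557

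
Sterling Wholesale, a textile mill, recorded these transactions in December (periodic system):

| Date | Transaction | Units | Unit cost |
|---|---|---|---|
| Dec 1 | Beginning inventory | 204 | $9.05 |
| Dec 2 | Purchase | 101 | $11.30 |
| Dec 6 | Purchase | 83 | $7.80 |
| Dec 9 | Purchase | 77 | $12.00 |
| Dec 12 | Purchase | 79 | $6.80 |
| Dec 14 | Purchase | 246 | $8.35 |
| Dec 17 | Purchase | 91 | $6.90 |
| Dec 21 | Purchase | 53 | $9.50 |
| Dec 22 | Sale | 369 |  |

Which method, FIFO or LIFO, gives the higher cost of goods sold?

FIFO

FIFO COGS: 204 @ $9.05 + 101 @ $11.30 + 64 @ $7.80 = $3,486.70
LIFO COGS: 53 @ $9.50 + 91 @ $6.90 + 225 @ $8.35 = $3,010.15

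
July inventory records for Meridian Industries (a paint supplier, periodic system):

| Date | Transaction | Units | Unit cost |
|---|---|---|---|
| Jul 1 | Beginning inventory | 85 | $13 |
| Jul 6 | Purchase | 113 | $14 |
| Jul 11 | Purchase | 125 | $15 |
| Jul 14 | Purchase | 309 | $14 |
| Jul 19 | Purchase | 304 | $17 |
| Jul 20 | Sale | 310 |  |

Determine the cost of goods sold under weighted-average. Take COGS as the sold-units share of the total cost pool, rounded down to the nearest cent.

COGS = $4,655.29

Jul 20, sell 310: 310/936 × $14,056.00 → $4,655.29
Ending inventory (cost pool remaining) = $9,400.71
Check: goods available $14,056.00 = COGS $4,655.29 + ending $9,400.71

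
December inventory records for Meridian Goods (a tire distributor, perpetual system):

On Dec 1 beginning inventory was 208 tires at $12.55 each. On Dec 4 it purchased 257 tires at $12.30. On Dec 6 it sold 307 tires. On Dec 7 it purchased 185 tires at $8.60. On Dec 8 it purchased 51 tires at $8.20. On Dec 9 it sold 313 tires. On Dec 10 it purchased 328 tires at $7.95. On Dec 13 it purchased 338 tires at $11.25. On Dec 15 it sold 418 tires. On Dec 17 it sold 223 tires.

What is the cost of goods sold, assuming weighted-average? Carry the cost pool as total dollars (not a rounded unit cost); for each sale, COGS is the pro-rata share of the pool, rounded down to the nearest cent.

After Dec 1: 208 on hand, pool $2,610.40 (≈ $12.5500 each)
After Dec 4: 465 on hand, pool $5,771.50 (≈ $12.4118 each)
Dec 6, sell 307: 307/465 × $5,771.50 → $3,810.43
After Dec 7: 343 on hand, pool $3,552.07 (≈ $10.3559 each)
After Dec 8: 394 on hand, pool $3,970.27 (≈ $10.0768 each)
Dec 9, sell 313: 313/394 × $3,970.27 → $3,154.04
After Dec 10: 409 on hand, pool $3,423.83 (≈ $8.3712 each)
After Dec 13: 747 on hand, pool $7,226.33 (≈ $9.6738 each)
Dec 15, sell 418: 418/747 × $7,226.33 → $4,043.64
Dec 17, sell 223: 223/329 × $3,182.69 → $2,157.26
Total COGS = $3,810.43 + $3,154.04 + $4,043.64 + $2,157.26 = $13,165.37
Ending inventory (cost pool remaining) = $1,025.43

COGS = $13,165.37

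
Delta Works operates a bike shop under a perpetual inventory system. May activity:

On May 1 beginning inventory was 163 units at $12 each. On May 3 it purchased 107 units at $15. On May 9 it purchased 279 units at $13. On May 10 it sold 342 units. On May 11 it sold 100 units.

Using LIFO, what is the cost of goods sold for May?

May 10, 342 sold [LIFO — newest first]: 279 @ $13 + 63 @ $15 = $4,572
May 11, 100 sold [LIFO — newest first]: 44 @ $15 + 56 @ $12 = $1,332
Total COGS = $4,572 + $1,332 = $5,904
Ending inventory: 107 @ $12 = $1,284

COGS = $5,904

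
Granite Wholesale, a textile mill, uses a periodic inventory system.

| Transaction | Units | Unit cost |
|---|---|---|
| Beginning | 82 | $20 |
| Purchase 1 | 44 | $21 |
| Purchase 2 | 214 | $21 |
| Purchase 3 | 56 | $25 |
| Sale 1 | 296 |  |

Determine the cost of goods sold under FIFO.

Sale 1 (296) [FIFO — oldest first]: 82 @ $20 + 44 @ $21 + 170 @ $21 = $6,134
Ending inventory: 44 @ $21 + 56 @ $25 = $2,324

COGS = $6,134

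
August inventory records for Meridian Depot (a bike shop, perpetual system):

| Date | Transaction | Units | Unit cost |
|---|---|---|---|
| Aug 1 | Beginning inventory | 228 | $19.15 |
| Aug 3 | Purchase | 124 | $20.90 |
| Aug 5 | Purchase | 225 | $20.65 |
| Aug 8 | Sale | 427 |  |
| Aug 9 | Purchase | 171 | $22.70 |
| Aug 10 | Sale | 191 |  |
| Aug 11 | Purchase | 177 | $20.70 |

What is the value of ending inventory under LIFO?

Ending inventory = $6,153.40

Aug 8, 427 sold [LIFO — newest first]: 225 @ $20.65 + 124 @ $20.90 + 78 @ $19.15 = $8,731.55
Aug 10, 191 sold [LIFO — newest first]: 171 @ $22.70 + 20 @ $19.15 = $4,264.70
Total COGS = $8,731.55 + $4,264.70 = $12,996.25
Ending inventory: 130 @ $19.15 + 177 @ $20.70 = $6,153.40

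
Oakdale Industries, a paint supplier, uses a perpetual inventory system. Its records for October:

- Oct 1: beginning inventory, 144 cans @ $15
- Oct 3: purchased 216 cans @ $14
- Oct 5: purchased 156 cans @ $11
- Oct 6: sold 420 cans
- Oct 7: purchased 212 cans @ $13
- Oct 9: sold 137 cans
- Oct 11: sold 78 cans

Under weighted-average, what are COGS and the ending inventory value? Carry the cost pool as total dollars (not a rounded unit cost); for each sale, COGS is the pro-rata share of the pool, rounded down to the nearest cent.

After Oct 1: 144 on hand, pool $2,160.00 (≈ $15.0000 each)
After Oct 3: 360 on hand, pool $5,184.00 (≈ $14.4000 each)
After Oct 5: 516 on hand, pool $6,900.00 (≈ $13.3721 each)
Oct 6, sell 420: 420/516 × $6,900.00 → $5,616.27
After Oct 7: 308 on hand, pool $4,039.73 (≈ $13.1160 each)
Oct 9, sell 137: 137/308 × $4,039.73 → $1,796.89
Oct 11, sell 78: 78/171 × $2,242.84 → $1,023.04
Total COGS = $5,616.27 + $1,796.89 + $1,023.04 = $8,436.20
Ending inventory (cost pool remaining) = $1,219.80

COGS = $8,436.20; ending inventory = $1,219.80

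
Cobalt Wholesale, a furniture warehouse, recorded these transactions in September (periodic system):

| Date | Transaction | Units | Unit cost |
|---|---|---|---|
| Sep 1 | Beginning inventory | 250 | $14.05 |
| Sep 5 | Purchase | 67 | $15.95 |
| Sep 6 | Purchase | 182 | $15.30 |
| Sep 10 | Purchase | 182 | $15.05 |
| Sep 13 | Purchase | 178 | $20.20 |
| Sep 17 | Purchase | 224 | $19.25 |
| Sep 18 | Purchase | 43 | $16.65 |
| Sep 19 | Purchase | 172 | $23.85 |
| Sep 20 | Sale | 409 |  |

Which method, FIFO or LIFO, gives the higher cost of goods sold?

LIFO

FIFO COGS: 250 @ $14.05 + 67 @ $15.95 + 92 @ $15.30 = $5,988.75
LIFO COGS: 172 @ $23.85 + 43 @ $16.65 + 194 @ $19.25 = $8,552.65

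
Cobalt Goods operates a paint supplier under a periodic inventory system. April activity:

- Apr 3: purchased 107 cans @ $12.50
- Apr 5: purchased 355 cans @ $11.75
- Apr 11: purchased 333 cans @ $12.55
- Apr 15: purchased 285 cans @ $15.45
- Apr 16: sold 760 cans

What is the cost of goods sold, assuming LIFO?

COGS = $10,250.90

Apr 16, 760 sold [LIFO — newest first]: 285 @ $15.45 + 333 @ $12.55 + 142 @ $11.75 = $10,250.90
Ending inventory: 107 @ $12.50 + 213 @ $11.75 = $3,840.25
Check: goods available $14,091.15 = COGS $10,250.90 + ending $3,840.25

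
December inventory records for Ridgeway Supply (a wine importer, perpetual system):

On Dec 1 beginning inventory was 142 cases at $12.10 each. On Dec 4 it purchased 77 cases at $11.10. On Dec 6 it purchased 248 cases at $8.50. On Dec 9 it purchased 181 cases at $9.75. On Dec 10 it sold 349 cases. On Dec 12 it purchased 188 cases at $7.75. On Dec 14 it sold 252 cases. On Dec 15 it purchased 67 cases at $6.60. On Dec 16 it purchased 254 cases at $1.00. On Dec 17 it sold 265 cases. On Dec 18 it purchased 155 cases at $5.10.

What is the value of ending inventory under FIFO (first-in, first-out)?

Ending inventory = $1,288.70

Dec 10, 349 sold [FIFO — oldest first]: 142 @ $12.10 + 77 @ $11.10 + 130 @ $8.50 = $3,677.90
Dec 14, 252 sold [FIFO — oldest first]: 118 @ $8.50 + 134 @ $9.75 = $2,309.50
Dec 17, 265 sold [FIFO — oldest first]: 47 @ $9.75 + 188 @ $7.75 + 30 @ $6.60 = $2,113.25
Total COGS = $3,677.90 + $2,309.50 + $2,113.25 = $8,100.65
Ending inventory: 37 @ $6.60 + 254 @ $1.00 + 155 @ $5.10 = $1,288.70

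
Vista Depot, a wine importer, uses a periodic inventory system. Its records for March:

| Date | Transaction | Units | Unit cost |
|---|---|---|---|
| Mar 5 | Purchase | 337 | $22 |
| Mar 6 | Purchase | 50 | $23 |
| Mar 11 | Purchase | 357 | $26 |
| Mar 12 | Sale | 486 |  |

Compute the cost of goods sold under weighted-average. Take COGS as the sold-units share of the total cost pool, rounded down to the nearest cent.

COGS = $11,657.46

Mar 12, sell 486: 486/744 × $17,846.00 → $11,657.46
Ending inventory (cost pool remaining) = $6,188.54
Check: goods available $17,846.00 = COGS $11,657.46 + ending $6,188.54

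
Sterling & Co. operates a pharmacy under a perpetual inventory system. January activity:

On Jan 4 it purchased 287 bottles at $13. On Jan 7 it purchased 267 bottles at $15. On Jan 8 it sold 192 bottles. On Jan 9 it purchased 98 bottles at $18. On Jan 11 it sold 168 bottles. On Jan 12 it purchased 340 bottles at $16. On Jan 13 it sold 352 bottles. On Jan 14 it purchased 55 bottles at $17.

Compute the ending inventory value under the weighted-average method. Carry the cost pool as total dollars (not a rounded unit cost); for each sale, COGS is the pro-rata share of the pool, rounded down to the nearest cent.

Ending inventory = $5,262.84

After Jan 4: 287 on hand, pool $3,731.00 (≈ $13.0000 each)
After Jan 7: 554 on hand, pool $7,736.00 (≈ $13.9639 each)
Jan 8, sell 192: 192/554 × $7,736.00 → $2,681.06
After Jan 9: 460 on hand, pool $6,818.94 (≈ $14.8238 each)
Jan 11, sell 168: 168/460 × $6,818.94 → $2,490.39
After Jan 12: 632 on hand, pool $9,768.55 (≈ $15.4566 each)
Jan 13, sell 352: 352/632 × $9,768.55 → $5,440.71
After Jan 14: 335 on hand, pool $5,262.84 (≈ $15.7100 each)
Total COGS = $2,681.06 + $2,490.39 + $5,440.71 = $10,612.16
Ending inventory (cost pool remaining) = $5,262.84
Check: goods available $15,875.00 = COGS $10,612.16 + ending $5,262.84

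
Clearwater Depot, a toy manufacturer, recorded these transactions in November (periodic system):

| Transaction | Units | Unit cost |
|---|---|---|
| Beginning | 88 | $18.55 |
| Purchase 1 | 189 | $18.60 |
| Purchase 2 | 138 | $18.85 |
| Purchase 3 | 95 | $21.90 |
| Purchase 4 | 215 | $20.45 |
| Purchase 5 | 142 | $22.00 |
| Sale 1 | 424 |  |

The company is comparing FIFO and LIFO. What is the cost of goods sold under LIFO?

COGS = $8,988.05

FIFO COGS: 88 @ $18.55 + 189 @ $18.60 + 138 @ $18.85 + 9 @ $21.90 = $7,946.20
LIFO COGS: 142 @ $22.00 + 215 @ $20.45 + 67 @ $21.90 = $8,988.05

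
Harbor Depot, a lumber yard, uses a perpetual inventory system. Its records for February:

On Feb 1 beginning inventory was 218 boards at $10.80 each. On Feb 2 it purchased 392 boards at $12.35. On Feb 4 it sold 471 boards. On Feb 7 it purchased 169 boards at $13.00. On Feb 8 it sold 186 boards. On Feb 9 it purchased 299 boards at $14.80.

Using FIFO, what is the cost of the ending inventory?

Ending inventory = $6,011.20

Feb 4, 471 sold [FIFO — oldest first]: 218 @ $10.80 + 253 @ $12.35 = $5,478.95
Feb 8, 186 sold [FIFO — oldest first]: 139 @ $12.35 + 47 @ $13.00 = $2,327.65
Total COGS = $5,478.95 + $2,327.65 = $7,806.60
Ending inventory: 122 @ $13.00 + 299 @ $14.80 = $6,011.20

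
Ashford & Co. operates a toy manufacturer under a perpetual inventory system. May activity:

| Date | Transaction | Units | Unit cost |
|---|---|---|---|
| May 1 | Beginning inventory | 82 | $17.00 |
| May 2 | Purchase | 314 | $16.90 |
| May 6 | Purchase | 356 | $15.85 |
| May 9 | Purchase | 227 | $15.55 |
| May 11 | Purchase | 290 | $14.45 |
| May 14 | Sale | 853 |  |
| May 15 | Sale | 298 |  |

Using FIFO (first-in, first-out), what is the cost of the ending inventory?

Ending inventory = $1,705.10

May 14, 853 sold [FIFO — oldest first]: 82 @ $17.00 + 314 @ $16.90 + 356 @ $15.85 + 101 @ $15.55 = $13,913.75
May 15, 298 sold [FIFO — oldest first]: 126 @ $15.55 + 172 @ $14.45 = $4,444.70
Total COGS = $13,913.75 + $4,444.70 = $18,358.45
Ending inventory: 118 @ $14.45 = $1,705.10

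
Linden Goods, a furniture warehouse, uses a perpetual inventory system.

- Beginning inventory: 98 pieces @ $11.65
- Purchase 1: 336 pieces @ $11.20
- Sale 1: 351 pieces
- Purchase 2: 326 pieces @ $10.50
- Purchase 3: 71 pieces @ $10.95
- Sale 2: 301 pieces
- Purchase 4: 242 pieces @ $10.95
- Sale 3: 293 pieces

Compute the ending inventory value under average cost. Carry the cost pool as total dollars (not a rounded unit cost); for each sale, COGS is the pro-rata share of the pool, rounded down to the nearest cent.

After Beginning: 98 on hand, pool $1,141.70 (≈ $11.6500 each)
After Purchase 1: 434 on hand, pool $4,904.90 (≈ $11.3016 each)
Sale 1, sell 351: 351/434 × $4,904.90 → $3,966.86
After Purchase 2: 409 on hand, pool $4,361.04 (≈ $10.6627 each)
After Purchase 3: 480 on hand, pool $5,138.49 (≈ $10.7052 each)
Sale 2, sell 301: 301/480 × $5,138.49 → $3,222.26
After Purchase 4: 421 on hand, pool $4,566.13 (≈ $10.8459 each)
Sale 3, sell 293: 293/421 × $4,566.13 → $3,177.85
Total COGS = $3,966.86 + $3,222.26 + $3,177.85 = $10,366.97
Ending inventory (cost pool remaining) = $1,388.28

Ending inventory = $1,388.28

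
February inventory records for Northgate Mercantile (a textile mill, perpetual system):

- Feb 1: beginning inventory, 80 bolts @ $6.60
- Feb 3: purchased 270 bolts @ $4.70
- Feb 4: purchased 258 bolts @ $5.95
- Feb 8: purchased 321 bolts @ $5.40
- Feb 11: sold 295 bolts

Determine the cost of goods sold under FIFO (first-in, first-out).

COGS = $1,538.50

Feb 11, 295 sold [FIFO — oldest first]: 80 @ $6.60 + 215 @ $4.70 = $1,538.50
Ending inventory: 55 @ $4.70 + 258 @ $5.95 + 321 @ $5.40 = $3,527.00
Check: goods available $5,065.50 = COGS $1,538.50 + ending $3,527.00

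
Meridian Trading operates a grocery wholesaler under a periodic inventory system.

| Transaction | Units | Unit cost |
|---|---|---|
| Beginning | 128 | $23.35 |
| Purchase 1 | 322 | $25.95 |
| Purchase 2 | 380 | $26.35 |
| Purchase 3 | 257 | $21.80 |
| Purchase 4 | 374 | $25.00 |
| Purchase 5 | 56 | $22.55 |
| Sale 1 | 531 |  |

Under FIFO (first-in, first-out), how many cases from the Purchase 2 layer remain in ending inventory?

299

Sale 1 (531) [FIFO — oldest first]: 128 @ $23.35 + 322 @ $25.95 + 81 @ $26.35 = $13,479.05
Ending inventory: 299 @ $26.35 + 257 @ $21.80 + 374 @ $25.00 + 56 @ $22.55 = $24,094.05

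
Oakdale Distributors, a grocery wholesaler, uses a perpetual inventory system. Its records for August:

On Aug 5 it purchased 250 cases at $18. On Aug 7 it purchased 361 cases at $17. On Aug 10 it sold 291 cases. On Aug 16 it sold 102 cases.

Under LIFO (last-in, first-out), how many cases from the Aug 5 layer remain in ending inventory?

Aug 10, 291 sold [LIFO — newest first]: 291 @ $17 = $4,947
Aug 16, 102 sold [LIFO — newest first]: 70 @ $17 + 32 @ $18 = $1,766
Total COGS = $4,947 + $1,766 = $6,713
Ending inventory: 218 @ $18 = $3,924
Check: goods available $10,637 = COGS $6,713 + ending $3,924

218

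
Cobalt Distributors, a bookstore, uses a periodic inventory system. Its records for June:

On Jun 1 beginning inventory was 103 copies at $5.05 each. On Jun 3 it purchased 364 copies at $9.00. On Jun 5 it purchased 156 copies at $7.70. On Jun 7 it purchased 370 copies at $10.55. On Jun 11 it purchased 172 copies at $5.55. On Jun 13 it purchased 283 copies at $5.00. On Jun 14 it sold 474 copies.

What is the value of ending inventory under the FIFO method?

Ending inventory = $7,420.40

Jun 14, 474 sold [FIFO — oldest first]: 103 @ $5.05 + 364 @ $9.00 + 7 @ $7.70 = $3,850.05
Ending inventory: 149 @ $7.70 + 370 @ $10.55 + 172 @ $5.55 + 283 @ $5.00 = $7,420.40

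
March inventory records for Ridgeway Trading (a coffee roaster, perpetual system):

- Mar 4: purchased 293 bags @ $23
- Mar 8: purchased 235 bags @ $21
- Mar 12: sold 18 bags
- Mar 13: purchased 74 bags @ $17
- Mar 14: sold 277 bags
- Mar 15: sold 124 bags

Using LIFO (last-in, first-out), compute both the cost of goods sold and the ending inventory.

COGS = $8,723; ending inventory = $4,209

Mar 12, 18 sold [LIFO — newest first]: 18 @ $21 = $378
Mar 14, 277 sold [LIFO — newest first]: 74 @ $17 + 203 @ $21 = $5,521
Mar 15, 124 sold [LIFO — newest first]: 14 @ $21 + 110 @ $23 = $2,824
Total COGS = $378 + $5,521 + $2,824 = $8,723
Ending inventory: 183 @ $23 = $4,209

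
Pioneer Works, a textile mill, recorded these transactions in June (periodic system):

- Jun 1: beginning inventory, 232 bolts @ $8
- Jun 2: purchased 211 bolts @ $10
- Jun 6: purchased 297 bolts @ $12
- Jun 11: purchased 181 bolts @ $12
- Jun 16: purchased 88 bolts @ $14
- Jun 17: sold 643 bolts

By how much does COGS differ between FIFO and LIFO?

FIFO COGS: 232 @ $8 + 211 @ $10 + 200 @ $12 = $6,366
LIFO COGS: 88 @ $14 + 181 @ $12 + 297 @ $12 + 77 @ $10 = $7,738
Difference = |$6,366 − $7,738| = $1,372

$1,372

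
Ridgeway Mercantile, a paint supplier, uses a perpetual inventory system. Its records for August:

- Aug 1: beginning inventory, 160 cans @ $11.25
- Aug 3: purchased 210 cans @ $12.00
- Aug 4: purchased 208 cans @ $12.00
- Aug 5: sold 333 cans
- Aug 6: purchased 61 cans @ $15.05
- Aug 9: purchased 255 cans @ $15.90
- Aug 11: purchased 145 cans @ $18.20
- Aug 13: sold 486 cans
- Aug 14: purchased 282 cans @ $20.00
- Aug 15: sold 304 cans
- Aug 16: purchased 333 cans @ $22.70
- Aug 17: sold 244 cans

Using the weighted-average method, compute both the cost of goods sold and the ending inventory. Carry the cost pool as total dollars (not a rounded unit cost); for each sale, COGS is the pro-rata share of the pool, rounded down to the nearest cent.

COGS = $21,641.12; ending inventory = $5,985.53

After Aug 1: 160 on hand, pool $1,800.00 (≈ $11.2500 each)
After Aug 3: 370 on hand, pool $4,320.00 (≈ $11.6757 each)
After Aug 4: 578 on hand, pool $6,816.00 (≈ $11.7924 each)
Aug 5, sell 333: 333/578 × $6,816.00 → $3,926.86
After Aug 6: 306 on hand, pool $3,807.19 (≈ $12.4418 each)
After Aug 9: 561 on hand, pool $7,861.69 (≈ $14.0137 each)
After Aug 11: 706 on hand, pool $10,500.69 (≈ $14.8735 each)
Aug 13, sell 486: 486/706 × $10,500.69 → $7,228.52
After Aug 14: 502 on hand, pool $8,912.17 (≈ $17.7533 each)
Aug 15, sell 304: 304/502 × $8,912.17 → $5,397.01
After Aug 16: 531 on hand, pool $11,074.26 (≈ $20.8555 each)
Aug 17, sell 244: 244/531 × $11,074.26 → $5,088.73
Total COGS = $3,926.86 + $7,228.52 + $5,397.01 + $5,088.73 = $21,641.12
Ending inventory (cost pool remaining) = $5,985.53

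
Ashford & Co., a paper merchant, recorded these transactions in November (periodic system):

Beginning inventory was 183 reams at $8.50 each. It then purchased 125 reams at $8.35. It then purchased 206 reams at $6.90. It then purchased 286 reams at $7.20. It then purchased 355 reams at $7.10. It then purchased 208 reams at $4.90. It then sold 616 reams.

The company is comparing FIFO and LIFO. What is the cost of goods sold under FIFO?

COGS = $4,755.05

FIFO COGS: 183 @ $8.50 + 125 @ $8.35 + 206 @ $6.90 + 102 @ $7.20 = $4,755.05
LIFO COGS: 208 @ $4.90 + 355 @ $7.10 + 53 @ $7.20 = $3,921.30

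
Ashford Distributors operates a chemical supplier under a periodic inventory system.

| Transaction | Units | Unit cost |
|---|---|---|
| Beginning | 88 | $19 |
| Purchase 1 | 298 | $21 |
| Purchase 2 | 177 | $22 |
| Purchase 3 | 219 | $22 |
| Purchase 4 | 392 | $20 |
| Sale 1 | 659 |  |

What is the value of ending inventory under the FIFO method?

Ending inventory = $10,546

Sale 1 (659) [FIFO — oldest first]: 88 @ $19 + 298 @ $21 + 177 @ $22 + 96 @ $22 = $13,936
Ending inventory: 123 @ $22 + 392 @ $20 = $10,546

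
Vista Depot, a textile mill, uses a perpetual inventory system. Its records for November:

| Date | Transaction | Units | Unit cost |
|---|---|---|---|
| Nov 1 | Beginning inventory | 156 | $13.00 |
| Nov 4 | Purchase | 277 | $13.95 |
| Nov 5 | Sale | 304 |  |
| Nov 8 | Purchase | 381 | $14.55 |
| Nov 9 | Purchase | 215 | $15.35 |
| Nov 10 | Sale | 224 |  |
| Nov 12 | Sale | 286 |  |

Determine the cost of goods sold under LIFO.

Nov 5, 304 sold [LIFO — newest first]: 277 @ $13.95 + 27 @ $13.00 = $4,215.15
Nov 10, 224 sold [LIFO — newest first]: 215 @ $15.35 + 9 @ $14.55 = $3,431.20
Nov 12, 286 sold [LIFO — newest first]: 286 @ $14.55 = $4,161.30
Total COGS = $4,215.15 + $3,431.20 + $4,161.30 = $11,807.65
Ending inventory: 129 @ $13.00 + 86 @ $14.55 = $2,928.30
Check: goods available $14,735.95 = COGS $11,807.65 + ending $2,928.30

COGS = $11,807.65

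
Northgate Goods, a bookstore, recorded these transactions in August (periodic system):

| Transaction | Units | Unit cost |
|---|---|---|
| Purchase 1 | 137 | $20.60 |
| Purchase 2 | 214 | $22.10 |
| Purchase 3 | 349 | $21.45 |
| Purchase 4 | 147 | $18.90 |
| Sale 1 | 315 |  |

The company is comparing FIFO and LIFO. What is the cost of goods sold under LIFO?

FIFO COGS: 137 @ $20.60 + 178 @ $22.10 = $6,756.00
LIFO COGS: 147 @ $18.90 + 168 @ $21.45 = $6,381.90

COGS = $6,381.90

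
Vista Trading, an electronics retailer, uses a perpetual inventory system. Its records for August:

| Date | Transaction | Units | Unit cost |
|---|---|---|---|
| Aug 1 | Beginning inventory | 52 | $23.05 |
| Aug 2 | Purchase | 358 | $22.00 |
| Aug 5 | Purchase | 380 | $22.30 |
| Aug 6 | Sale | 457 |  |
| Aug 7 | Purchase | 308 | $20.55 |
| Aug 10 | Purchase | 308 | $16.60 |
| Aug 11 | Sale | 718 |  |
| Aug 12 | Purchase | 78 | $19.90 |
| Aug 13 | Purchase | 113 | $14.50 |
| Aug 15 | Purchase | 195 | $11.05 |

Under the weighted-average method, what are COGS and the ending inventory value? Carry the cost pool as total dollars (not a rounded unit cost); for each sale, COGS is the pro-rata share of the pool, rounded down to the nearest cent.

After Aug 1: 52 on hand, pool $1,198.60 (≈ $23.0500 each)
After Aug 2: 410 on hand, pool $9,074.60 (≈ $22.1332 each)
After Aug 5: 790 on hand, pool $17,548.60 (≈ $22.2134 each)
Aug 6, sell 457: 457/790 × $17,548.60 → $10,151.53
After Aug 7: 641 on hand, pool $13,726.47 (≈ $21.4141 each)
After Aug 10: 949 on hand, pool $18,839.27 (≈ $19.8517 each)
Aug 11, sell 718: 718/949 × $18,839.27 → $14,253.52
After Aug 12: 309 on hand, pool $6,137.95 (≈ $19.8639 each)
After Aug 13: 422 on hand, pool $7,776.45 (≈ $18.4276 each)
After Aug 15: 617 on hand, pool $9,931.20 (≈ $16.0959 each)
Total COGS = $10,151.53 + $14,253.52 = $24,405.05
Ending inventory (cost pool remaining) = $9,931.20
Check: goods available $34,336.25 = COGS $24,405.05 + ending $9,931.20

COGS = $24,405.05; ending inventory = $9,931.20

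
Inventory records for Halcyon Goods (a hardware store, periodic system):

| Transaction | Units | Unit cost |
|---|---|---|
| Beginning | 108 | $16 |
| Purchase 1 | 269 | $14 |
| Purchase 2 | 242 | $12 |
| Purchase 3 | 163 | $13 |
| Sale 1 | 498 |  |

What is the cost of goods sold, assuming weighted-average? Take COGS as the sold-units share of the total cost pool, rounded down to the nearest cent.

Sale 1, sell 498: 498/782 × $10,517.00 → $6,697.52
Ending inventory (cost pool remaining) = $3,819.48
Check: goods available $10,517.00 = COGS $6,697.52 + ending $3,819.48

COGS = $6,697.52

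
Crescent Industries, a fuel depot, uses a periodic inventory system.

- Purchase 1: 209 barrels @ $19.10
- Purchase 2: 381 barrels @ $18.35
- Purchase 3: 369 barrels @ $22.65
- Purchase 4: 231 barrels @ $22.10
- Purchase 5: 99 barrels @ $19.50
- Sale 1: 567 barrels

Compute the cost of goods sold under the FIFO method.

COGS = $10,561.20

Sale 1 (567) [FIFO — oldest first]: 209 @ $19.10 + 358 @ $18.35 = $10,561.20
Ending inventory: 23 @ $18.35 + 369 @ $22.65 + 231 @ $22.10 + 99 @ $19.50 = $15,815.50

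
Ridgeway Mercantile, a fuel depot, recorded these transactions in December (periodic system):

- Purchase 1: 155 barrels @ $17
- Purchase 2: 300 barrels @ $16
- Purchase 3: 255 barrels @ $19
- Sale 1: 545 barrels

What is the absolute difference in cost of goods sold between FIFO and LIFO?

FIFO COGS: 155 @ $17 + 300 @ $16 + 90 @ $19 = $9,145
LIFO COGS: 255 @ $19 + 290 @ $16 = $9,485
Difference = |$9,145 − $9,485| = $340

$340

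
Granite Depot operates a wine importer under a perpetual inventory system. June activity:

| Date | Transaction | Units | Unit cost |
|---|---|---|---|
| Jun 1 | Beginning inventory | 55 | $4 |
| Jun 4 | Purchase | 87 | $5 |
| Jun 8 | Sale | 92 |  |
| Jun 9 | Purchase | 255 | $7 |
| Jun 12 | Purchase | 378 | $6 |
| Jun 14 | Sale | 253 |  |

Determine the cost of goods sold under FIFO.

Jun 8, 92 sold [FIFO — oldest first]: 55 @ $4 + 37 @ $5 = $405
Jun 14, 253 sold [FIFO — oldest first]: 50 @ $5 + 203 @ $7 = $1,671
Total COGS = $405 + $1,671 = $2,076
Ending inventory: 52 @ $7 + 378 @ $6 = $2,632

COGS = $2,076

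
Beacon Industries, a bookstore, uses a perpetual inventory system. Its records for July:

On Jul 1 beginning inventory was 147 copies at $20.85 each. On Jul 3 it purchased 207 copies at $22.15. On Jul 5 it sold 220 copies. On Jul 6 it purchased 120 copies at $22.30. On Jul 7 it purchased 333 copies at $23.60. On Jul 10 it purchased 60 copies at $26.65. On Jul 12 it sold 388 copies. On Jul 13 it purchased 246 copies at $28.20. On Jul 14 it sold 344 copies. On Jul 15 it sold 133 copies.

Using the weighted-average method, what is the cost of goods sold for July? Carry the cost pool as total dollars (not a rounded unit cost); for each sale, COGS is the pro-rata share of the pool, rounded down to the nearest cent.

After Jul 1: 147 on hand, pool $3,064.95 (≈ $20.8500 each)
After Jul 3: 354 on hand, pool $7,650.00 (≈ $21.6102 each)
Jul 5, sell 220: 220/354 × $7,650.00 → $4,754.23
After Jul 6: 254 on hand, pool $5,571.77 (≈ $21.9361 each)
After Jul 7: 587 on hand, pool $13,430.57 (≈ $22.8800 each)
After Jul 10: 647 on hand, pool $15,029.57 (≈ $23.2296 each)
Jul 12, sell 388: 388/647 × $15,029.57 → $9,013.09
After Jul 13: 505 on hand, pool $12,953.68 (≈ $25.6509 each)
Jul 14, sell 344: 344/505 × $12,953.68 → $8,823.89
Jul 15, sell 133: 133/161 × $4,129.79 → $3,411.56
Total COGS = $4,754.23 + $9,013.09 + $8,823.89 + $3,411.56 = $26,002.77
Ending inventory (cost pool remaining) = $718.23
Check: goods available $26,721.00 = COGS $26,002.77 + ending $718.23

COGS = $26,002.77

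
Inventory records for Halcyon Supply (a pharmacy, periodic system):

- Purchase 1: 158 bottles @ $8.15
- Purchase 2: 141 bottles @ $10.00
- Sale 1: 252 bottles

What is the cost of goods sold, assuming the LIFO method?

Sale 1 (252) [LIFO — newest first]: 141 @ $10.00 + 111 @ $8.15 = $2,314.65
Ending inventory: 47 @ $8.15 = $383.05
Check: goods available $2,697.70 = COGS $2,314.65 + ending $383.05

COGS = $2,314.65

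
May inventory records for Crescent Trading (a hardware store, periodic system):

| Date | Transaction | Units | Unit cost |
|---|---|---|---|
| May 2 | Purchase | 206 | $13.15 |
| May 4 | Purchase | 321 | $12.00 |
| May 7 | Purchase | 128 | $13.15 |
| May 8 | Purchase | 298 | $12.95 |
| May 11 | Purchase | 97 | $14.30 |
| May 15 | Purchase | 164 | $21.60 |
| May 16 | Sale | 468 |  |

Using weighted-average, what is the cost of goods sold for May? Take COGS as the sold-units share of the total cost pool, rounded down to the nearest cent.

May 16, sell 468: 468/1214 × $17,032.70 → $6,566.14
Ending inventory (cost pool remaining) = $10,466.56
Check: goods available $17,032.70 = COGS $6,566.14 + ending $10,466.56

COGS = $6,566.14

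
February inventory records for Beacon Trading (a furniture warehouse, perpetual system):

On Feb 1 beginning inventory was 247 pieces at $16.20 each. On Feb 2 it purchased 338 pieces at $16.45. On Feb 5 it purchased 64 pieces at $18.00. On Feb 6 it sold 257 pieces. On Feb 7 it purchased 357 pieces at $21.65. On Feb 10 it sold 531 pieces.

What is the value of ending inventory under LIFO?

Feb 6, 257 sold [LIFO — newest first]: 64 @ $18.00 + 193 @ $16.45 = $4,326.85
Feb 10, 531 sold [LIFO — newest first]: 357 @ $21.65 + 145 @ $16.45 + 29 @ $16.20 = $10,584.10
Total COGS = $4,326.85 + $10,584.10 = $14,910.95
Ending inventory: 218 @ $16.20 = $3,531.60

Ending inventory = $3,531.60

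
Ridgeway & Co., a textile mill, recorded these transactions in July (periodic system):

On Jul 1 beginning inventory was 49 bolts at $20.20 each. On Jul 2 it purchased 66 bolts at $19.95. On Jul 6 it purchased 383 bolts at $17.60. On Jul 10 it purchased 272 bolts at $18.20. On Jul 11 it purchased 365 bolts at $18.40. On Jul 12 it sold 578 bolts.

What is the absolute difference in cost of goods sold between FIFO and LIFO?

FIFO COGS: 49 @ $20.20 + 66 @ $19.95 + 383 @ $17.60 + 80 @ $18.20 = $10,503.30
LIFO COGS: 365 @ $18.40 + 213 @ $18.20 = $10,592.60
Difference = |$10,503.30 − $10,592.60| = $89.30

$89.30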